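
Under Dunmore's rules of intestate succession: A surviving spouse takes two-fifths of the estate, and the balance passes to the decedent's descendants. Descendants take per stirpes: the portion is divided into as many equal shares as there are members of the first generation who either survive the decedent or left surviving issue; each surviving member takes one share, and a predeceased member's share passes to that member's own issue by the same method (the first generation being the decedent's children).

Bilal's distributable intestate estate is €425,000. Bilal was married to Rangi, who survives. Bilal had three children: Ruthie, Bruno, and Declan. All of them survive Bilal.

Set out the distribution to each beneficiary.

Rangi takes two-fifths of €425,000 = €170,000. The remaining €255,000 passes to the descendants.
The descendants' portion (€255,000) is divided into 3 shares of €85,000: Ruthie, Bruno, and Declan each take €85,000.

Rangi: €170,000; Ruthie: €85,000; Bruno: €85,000; Declan: €85,000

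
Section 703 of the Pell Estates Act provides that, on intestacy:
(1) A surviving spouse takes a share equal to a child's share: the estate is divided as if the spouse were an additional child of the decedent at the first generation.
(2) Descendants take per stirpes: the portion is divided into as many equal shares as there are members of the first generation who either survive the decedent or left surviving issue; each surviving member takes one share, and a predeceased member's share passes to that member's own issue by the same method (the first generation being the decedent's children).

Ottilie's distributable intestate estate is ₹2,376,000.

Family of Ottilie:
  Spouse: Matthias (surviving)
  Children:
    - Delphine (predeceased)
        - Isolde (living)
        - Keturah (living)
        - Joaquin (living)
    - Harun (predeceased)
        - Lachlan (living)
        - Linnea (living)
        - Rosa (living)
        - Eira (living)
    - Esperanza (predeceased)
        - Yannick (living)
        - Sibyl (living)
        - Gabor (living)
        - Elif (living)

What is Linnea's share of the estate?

Linnea receives ₹148,500.

The spouse counts as an additional share at the children's level, so there are 4 primary shares of ₹594,000. Matthias takes one such share (₹594,000).
The children's combined portion (₹1,782,000) is divided into 3 shares of ₹594,000: Delphine's ₹594,000 share passes to Delphine's issue; Harun's ₹594,000 share passes to Harun's issue; Esperanza's ₹594,000 share passes to Esperanza's issue.
Delphine's share (₹594,000) is divided into 3 shares of ₹198,000: Isolde, Keturah, and Joaquin each take ₹198,000.
Harun's share (₹594,000) is divided into 4 shares of ₹148,500: Lachlan, Linnea, Rosa, and Eira each take ₹148,500.
Esperanza's share (₹594,000) is divided into 4 shares of ₹148,500: Yannick, Sibyl, Gabor, and Elif each take ₹148,500.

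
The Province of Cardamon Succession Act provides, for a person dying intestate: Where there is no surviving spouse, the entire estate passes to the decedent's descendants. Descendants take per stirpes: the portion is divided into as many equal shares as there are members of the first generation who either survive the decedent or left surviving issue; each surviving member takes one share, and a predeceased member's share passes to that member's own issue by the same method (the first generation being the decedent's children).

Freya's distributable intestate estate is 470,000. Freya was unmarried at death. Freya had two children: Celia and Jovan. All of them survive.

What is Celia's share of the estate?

Celia receives 235,000.

The entire 470,000 passes to the descendants.
That amount (470,000) is divided into 2 shares of 235,000: Celia and Jovan each take 235,000.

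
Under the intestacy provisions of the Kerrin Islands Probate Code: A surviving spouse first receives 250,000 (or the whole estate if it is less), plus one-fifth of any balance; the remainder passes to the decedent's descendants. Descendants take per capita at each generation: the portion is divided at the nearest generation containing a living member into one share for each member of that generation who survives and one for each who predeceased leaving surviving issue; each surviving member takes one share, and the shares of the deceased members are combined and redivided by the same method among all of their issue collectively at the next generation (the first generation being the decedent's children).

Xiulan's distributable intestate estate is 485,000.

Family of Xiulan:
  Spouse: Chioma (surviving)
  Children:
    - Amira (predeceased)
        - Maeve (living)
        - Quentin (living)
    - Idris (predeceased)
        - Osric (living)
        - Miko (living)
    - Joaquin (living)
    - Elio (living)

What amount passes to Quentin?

Quentin receives 23,500.

Chioma first takes 250,000, leaving a balance of 235,000. Chioma then takes one-fifth of the balance (47,000), for a total of 297,000. The remaining 188,000 passes to the descendants.
The descendants' portion (188,000) is divided at the children's generation into 4 shares of 47,000. Joaquin and Elio each take 47,000. The 2 shares of the deceased (Amira and Idris) are combined into a pool of 94,000.
That pool (94,000) is divided at the grandchildren's generation equally among Maeve, Quentin, Osric, and Miko: 23,500 each.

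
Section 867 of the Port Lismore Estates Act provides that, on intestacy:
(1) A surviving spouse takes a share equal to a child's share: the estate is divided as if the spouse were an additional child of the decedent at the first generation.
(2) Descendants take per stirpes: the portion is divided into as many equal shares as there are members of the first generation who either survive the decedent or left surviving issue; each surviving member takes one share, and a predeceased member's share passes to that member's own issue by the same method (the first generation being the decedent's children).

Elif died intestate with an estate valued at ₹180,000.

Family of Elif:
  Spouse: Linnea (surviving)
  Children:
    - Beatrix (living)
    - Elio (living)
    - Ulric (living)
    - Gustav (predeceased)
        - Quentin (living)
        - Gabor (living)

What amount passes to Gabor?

The spouse counts as an additional share at the children's level, so there are 5 primary shares of ₹36,000. Linnea takes one such share (₹36,000).
The children's combined portion (₹144,000) is divided into 4 shares of ₹36,000: Beatrix, Elio, and Ulric each take ₹36,000; Gustav's ₹36,000 share passes to Gustav's issue.
Gustav's share (₹36,000) is divided into 2 shares of ₹18,000: Quentin and Gabor each take ₹18,000.

Gabor receives ₹18,000.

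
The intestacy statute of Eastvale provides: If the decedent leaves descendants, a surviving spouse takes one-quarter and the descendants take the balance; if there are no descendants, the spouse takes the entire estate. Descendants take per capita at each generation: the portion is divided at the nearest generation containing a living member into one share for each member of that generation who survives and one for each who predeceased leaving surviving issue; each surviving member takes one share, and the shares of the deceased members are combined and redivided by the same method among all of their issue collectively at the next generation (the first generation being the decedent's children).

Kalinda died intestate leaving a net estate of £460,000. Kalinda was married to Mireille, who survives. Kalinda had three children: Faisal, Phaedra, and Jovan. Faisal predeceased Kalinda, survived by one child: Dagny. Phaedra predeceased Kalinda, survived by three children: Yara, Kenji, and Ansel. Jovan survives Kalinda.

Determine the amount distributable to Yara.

Yara receives £57,500.

Mireille takes one-quarter of £460,000 = £115,000. The remaining £345,000 passes to the descendants.
The descendants' portion (£345,000) is divided at the children's generation into 3 shares of £115,000. Jovan takes £115,000. The 2 shares of the deceased (Faisal and Phaedra) are combined into a pool of £230,000.
That pool (£230,000) is divided at the grandchildren's generation equally among Dagny, Yara, Kenji, and Ansel: £57,500 each.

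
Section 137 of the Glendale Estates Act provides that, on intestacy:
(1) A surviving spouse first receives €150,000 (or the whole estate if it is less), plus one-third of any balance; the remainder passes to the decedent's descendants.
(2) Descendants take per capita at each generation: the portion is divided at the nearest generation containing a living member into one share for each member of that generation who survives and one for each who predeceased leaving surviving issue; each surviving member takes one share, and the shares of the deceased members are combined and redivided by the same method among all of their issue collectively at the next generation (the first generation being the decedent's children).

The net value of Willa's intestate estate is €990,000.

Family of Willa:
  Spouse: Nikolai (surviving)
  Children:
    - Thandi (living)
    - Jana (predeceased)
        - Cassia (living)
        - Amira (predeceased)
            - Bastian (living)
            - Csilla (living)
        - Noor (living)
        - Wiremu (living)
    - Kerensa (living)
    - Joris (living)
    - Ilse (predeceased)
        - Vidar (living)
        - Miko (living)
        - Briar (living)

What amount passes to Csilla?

Nikolai first takes €150,000, leaving a balance of €840,000. Nikolai then takes one-third of the balance (€280,000), for a total of €430,000. The remaining €560,000 passes to the descendants.
The descendants' portion (€560,000) is divided at the children's generation into 5 shares of €112,000. Thandi, Kerensa, and Joris each take €112,000. The 2 shares of the deceased (Jana and Ilse) are combined into a pool of €224,000.
That pool (€224,000) is divided at the grandchildren's generation into 7 shares of €32,000. Cassia, Noor, Wiremu, Vidar, Miko, and Briar each take €32,000. The remaining share for the deceased Amira (€32,000) is carried to the next generation.
That pool (€32,000) is divided at the great-grandchildren's generation equally among Bastian and Csilla: €16,000 each.

Csilla receives €16,000.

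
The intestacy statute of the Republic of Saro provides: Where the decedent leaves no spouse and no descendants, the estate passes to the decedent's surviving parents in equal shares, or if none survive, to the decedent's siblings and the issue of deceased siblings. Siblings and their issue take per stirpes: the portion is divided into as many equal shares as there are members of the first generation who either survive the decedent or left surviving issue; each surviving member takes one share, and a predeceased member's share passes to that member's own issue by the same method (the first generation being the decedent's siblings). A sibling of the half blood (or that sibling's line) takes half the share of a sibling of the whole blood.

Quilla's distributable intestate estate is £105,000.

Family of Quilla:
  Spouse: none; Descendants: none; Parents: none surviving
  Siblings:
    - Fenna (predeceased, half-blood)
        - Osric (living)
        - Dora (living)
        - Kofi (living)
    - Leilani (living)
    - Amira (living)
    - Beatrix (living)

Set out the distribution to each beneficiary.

The entire £105,000 passes to the siblings and their issue.
Counting each half-blood sibling's line as half a unit, there are 7/2 units in £105,000, so one unit is £30,000. Whole-blood lines (Leilani, Amira, and Beatrix) take £30,000 each; half-blood lines (Fenna) take £15,000 each.
Fenna's share (£15,000) is divided into 3 shares of £5,000: Osric, Dora, and Kofi each take £5,000.

Osric: £5,000; Dora: £5,000; Kofi: £5,000; Leilani: £30,000; Amira: £30,000; Beatrix: £30,000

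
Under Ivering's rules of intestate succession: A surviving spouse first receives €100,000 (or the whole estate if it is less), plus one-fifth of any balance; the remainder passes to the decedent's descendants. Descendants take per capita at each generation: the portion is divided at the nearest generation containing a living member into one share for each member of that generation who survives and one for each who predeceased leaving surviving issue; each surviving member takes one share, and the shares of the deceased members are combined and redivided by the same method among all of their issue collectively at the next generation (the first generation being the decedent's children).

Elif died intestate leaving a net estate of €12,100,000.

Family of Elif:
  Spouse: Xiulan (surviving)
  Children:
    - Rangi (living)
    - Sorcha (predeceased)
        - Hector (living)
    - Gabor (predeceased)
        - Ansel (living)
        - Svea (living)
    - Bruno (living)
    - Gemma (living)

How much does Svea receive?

Svea receives €1,280,000.

Xiulan first takes €100,000, leaving a balance of €12,000,000. Xiulan then takes one-fifth of the balance (€2,400,000), for a total of €2,500,000. The remaining €9,600,000 passes to the descendants.
The descendants' portion (€9,600,000) is divided at the children's generation into 5 shares of €1,920,000. Rangi, Bruno, and Gemma each take €1,920,000. The 2 shares of the deceased (Sorcha and Gabor) are combined into a pool of €3,840,000.
That pool (€3,840,000) is divided at the grandchildren's generation equally among Hector, Ansel, and Svea: €1,280,000 each.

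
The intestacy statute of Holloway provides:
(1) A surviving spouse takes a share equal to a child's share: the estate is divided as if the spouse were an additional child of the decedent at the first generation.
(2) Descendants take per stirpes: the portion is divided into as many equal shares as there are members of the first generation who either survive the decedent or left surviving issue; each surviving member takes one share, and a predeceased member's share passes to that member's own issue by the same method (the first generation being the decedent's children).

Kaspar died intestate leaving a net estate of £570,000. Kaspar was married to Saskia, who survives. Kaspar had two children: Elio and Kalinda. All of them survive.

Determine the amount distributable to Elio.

The spouse counts as an additional share at the children's level, so there are 3 primary shares of £190,000. Saskia takes one such share (£190,000).
The children's combined portion (£380,000) is divided into 2 shares of £190,000: Elio and Kalinda each take £190,000.

Elio receives £190,000.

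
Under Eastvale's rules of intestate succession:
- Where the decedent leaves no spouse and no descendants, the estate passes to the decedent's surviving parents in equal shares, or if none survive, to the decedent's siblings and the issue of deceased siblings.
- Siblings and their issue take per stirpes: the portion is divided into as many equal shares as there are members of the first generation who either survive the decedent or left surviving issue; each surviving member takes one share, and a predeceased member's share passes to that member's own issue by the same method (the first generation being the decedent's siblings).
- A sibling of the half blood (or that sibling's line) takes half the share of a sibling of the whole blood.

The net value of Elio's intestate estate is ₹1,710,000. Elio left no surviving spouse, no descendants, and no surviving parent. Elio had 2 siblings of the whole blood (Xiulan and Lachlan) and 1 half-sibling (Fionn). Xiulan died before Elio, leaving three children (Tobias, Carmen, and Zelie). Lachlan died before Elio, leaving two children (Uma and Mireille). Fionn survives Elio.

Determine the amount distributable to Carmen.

Carmen receives ₹228,000.

The entire ₹1,710,000 passes to the siblings and their issue.
Counting each half-blood sibling's line as half a unit, there are 5/2 units in ₹1,710,000, so one unit is ₹684,000. Whole-blood lines (Xiulan and Lachlan) take ₹684,000 each; half-blood lines (Fionn) take ₹342,000 each.
Xiulan's share (₹684,000) is divided into 3 shares of ₹228,000: Tobias, Carmen, and Zelie each take ₹228,000.
Lachlan's share (₹684,000) is divided into 2 shares of ₹342,000: Uma and Mireille each take ₹342,000.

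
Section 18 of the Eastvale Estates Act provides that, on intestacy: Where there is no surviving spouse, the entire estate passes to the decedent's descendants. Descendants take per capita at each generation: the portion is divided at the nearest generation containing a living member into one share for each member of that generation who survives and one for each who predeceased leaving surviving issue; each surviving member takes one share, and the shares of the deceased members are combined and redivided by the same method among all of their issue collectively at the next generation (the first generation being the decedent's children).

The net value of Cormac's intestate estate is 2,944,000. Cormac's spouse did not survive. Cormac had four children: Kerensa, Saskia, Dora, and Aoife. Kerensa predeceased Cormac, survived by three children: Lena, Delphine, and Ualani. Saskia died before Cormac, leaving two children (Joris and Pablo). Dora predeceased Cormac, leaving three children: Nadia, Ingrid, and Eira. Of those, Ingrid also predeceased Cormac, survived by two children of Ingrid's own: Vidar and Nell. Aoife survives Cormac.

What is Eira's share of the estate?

Eira receives 276,000.

The entire 2,944,000 passes to the descendants.
That amount (2,944,000) is divided at the children's generation into 4 shares of 736,000. Aoife takes 736,000. The 3 shares of the deceased (Kerensa, Saskia, and Dora) are combined into a pool of 2,208,000.
That pool (2,208,000) is divided at the grandchildren's generation into 8 shares of 276,000. Lena, Delphine, Ualani, Joris, Pablo, Nadia, and Eira each take 276,000. The remaining share for the deceased Ingrid (276,000) is carried to the next generation.
That pool (276,000) is divided at the great-grandchildren's generation equally among Vidar and Nell: 138,000 each.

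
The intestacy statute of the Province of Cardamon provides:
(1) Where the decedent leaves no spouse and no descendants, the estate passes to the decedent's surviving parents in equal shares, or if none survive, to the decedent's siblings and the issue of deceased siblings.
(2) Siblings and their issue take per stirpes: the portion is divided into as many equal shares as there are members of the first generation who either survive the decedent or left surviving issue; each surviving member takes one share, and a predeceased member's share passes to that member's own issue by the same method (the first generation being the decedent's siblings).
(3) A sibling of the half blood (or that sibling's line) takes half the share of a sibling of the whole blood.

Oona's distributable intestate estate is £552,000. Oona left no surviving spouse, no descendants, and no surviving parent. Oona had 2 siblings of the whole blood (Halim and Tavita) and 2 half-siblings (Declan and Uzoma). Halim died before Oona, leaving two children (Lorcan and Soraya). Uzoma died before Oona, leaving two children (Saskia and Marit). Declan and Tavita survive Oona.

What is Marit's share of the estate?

Marit receives £46,000.

The entire £552,000 passes to the siblings and their issue.
Counting each half-blood sibling's line as half a unit, there are 3 units in £552,000, so one unit is £184,000. Whole-blood lines (Halim and Tavita) take £184,000 each; half-blood lines (Declan and Uzoma) take £92,000 each.
Halim's share (£184,000) is divided into 2 shares of £92,000: Lorcan and Soraya each take £92,000.
Uzoma's share (£92,000) is divided into 2 shares of £46,000: Saskia and Marit each take £46,000.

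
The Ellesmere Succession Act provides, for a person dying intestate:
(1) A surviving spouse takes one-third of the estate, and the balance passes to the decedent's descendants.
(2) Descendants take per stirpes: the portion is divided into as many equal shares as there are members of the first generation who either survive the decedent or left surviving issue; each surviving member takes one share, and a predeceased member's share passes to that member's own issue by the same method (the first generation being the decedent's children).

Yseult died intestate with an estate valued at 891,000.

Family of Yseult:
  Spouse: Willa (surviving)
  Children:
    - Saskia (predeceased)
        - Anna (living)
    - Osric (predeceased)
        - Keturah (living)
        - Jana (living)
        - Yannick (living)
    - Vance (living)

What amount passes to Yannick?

Willa takes one-third of 891,000 = 297,000. The remaining 594,000 passes to the descendants.
The descendants' portion (594,000) is divided into 3 shares of 198,000: Vance takes 198,000; Saskia's 198,000 share passes to Saskia's issue; Osric's 198,000 share passes to Osric's issue.
Saskia's share (198,000) passes entirely to Anna.
Osric's share (198,000) is divided into 3 shares of 66,000: Keturah, Jana, and Yannick each take 66,000.

Yannick receives 66,000.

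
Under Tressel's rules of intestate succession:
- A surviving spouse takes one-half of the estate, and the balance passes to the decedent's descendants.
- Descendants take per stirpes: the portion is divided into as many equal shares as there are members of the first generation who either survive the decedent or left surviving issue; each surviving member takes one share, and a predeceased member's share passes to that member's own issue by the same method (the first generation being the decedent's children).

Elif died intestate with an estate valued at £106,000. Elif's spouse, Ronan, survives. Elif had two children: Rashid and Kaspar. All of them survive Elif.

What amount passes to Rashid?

Ronan takes one-half of £106,000 = £53,000. The remaining £53,000 passes to the descendants.
The descendants' portion (£53,000) is divided into 2 shares of £26,500: Rashid and Kaspar each take £26,500.

Rashid receives £26,500.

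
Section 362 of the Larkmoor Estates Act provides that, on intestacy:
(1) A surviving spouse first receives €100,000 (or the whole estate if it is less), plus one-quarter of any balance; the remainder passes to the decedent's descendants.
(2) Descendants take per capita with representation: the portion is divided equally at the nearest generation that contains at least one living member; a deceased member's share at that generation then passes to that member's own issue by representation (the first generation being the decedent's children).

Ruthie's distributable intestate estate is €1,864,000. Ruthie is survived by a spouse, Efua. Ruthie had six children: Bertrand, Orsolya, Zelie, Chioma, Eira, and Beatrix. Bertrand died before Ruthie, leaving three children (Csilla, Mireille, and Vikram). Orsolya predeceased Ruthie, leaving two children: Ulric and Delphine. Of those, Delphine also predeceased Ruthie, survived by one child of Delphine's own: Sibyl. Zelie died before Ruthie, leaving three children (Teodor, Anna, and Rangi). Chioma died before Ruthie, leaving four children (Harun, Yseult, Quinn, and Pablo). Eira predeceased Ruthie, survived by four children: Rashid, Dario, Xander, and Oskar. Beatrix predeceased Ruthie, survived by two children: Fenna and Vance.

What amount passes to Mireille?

Mireille receives €73,500.

Efua first takes €100,000, leaving a balance of €1,764,000. Efua then takes one-quarter of the balance (€441,000), for a total of €541,000. The remaining €1,323,000 passes to the descendants.
No child survives, so the initial division is made at the grandchildren's generation.
The descendants' portion (€1,323,000) is divided into 18 shares of €73,500: Csilla, Mireille, Vikram, Ulric, Teodor, Anna, Rangi, Harun, Yseult, Quinn, Pablo, Rashid, Dario, Xander, Oskar, Fenna, and Vance each take €73,500; Delphine's €73,500 share passes to Delphine's issue.
Delphine's share (€73,500) passes entirely to Sibyl.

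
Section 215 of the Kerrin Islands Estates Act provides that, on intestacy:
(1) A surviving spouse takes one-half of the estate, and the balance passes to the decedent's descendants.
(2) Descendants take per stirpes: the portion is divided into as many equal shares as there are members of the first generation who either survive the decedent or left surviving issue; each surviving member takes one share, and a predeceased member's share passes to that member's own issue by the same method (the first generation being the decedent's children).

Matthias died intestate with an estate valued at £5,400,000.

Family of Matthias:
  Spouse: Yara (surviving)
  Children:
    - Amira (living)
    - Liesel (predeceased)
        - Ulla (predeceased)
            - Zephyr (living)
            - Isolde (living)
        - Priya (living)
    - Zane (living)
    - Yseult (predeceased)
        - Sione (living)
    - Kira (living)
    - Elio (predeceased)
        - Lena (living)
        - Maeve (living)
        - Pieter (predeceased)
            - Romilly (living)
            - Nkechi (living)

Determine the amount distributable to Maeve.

Maeve receives £150,000.

Yara takes one-half of £5,400,000 = £2,700,000. The remaining £2,700,000 passes to the descendants.
The descendants' portion (£2,700,000) is divided into 6 shares of £450,000: Amira, Zane, and Kira each take £450,000; Liesel's £450,000 share passes to Liesel's issue; Yseult's £450,000 share passes to Yseult's issue; Elio's £450,000 share passes to Elio's issue.
Liesel's share (£450,000) is divided into 2 shares of £225,000: Priya takes £225,000; Ulla's £225,000 share passes to Ulla's issue.
Ulla's share (£225,000) is divided into 2 shares of £112,500: Zephyr and Isolde each take £112,500.
Yseult's share (£450,000) passes entirely to Sione.
Elio's share (£450,000) is divided into 3 shares of £150,000: Lena and Maeve each take £150,000; Pieter's £150,000 share passes to Pieter's issue.
Pieter's share (£150,000) is divided into 2 shares of £75,000: Romilly and Nkechi each take £75,000.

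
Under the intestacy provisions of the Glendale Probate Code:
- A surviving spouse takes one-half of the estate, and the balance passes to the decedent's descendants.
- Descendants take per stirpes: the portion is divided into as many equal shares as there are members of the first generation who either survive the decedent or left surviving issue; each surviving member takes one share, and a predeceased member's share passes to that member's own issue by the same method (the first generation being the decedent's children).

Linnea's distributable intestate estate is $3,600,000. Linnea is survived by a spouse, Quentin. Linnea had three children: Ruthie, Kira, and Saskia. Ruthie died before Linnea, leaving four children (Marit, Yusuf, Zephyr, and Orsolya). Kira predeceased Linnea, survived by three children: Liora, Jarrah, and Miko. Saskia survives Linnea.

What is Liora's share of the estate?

Quentin takes one-half of $3,600,000 = $1,800,000. The remaining $1,800,000 passes to the descendants.
The descendants' portion ($1,800,000) is divided into 3 shares of $600,000: Saskia takes $600,000; Ruthie's $600,000 share passes to Ruthie's issue; Kira's $600,000 share passes to Kira's issue.
Ruthie's share ($600,000) is divided into 4 shares of $150,000: Marit, Yusuf, Zephyr, and Orsolya each take $150,000.
Kira's share ($600,000) is divided into 3 shares of $200,000: Liora, Jarrah, and Miko each take $200,000.

Liora receives $200,000.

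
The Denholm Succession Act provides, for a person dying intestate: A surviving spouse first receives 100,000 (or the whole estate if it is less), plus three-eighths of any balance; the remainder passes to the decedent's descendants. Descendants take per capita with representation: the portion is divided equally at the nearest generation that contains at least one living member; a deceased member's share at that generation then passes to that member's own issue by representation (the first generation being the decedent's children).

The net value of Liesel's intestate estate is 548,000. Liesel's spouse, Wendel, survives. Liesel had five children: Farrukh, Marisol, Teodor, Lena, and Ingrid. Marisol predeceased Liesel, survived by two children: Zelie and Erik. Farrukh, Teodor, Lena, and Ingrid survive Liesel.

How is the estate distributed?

Wendel: 268,000; Farrukh: 56,000; Zelie: 28,000; Erik: 28,000; Teodor: 56,000; Lena: 56,000; Ingrid: 56,000

Wendel first takes 100,000, leaving a balance of 448,000. Wendel then takes three-eighths of the balance (168,000), for a total of 268,000. The remaining 280,000 passes to the descendants.
The descendants' portion (280,000) is divided into 5 shares of 56,000: Farrukh, Teodor, Lena, and Ingrid each take 56,000; Marisol's 56,000 share passes to Marisol's issue.
Marisol's share (56,000) is divided into 2 shares of 28,000: Zelie and Erik each take 28,000.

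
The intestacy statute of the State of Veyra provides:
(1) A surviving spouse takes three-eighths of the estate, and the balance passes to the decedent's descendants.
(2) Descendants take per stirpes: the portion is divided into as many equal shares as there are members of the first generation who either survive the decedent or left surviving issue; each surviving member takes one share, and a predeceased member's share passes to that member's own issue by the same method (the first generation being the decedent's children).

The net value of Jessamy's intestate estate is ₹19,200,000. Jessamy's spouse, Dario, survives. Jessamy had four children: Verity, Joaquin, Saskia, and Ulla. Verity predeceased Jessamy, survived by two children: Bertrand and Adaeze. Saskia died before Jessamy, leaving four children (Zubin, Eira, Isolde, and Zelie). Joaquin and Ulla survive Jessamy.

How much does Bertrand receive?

Dario takes three-eighths of ₹19,200,000 = ₹7,200,000. The remaining ₹12,000,000 passes to the descendants.
The descendants' portion (₹12,000,000) is divided into 4 shares of ₹3,000,000: Joaquin and Ulla each take ₹3,000,000; Verity's ₹3,000,000 share passes to Verity's issue; Saskia's ₹3,000,000 share passes to Saskia's issue.
Verity's share (₹3,000,000) is divided into 2 shares of ₹1,500,000: Bertrand and Adaeze each take ₹1,500,000.
Saskia's share (₹3,000,000) is divided into 4 shares of ₹750,000: Zubin, Eira, Isolde, and Zelie each take ₹750,000.

Bertrand receives ₹1,500,000.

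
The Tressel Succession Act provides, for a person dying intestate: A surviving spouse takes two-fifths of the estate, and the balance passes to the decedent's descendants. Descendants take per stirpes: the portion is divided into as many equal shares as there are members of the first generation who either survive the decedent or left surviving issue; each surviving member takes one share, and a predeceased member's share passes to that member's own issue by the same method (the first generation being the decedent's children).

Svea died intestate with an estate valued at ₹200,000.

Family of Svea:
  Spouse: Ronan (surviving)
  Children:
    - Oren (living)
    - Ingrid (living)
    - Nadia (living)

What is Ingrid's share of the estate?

Ingrid receives ₹40,000.

Ronan takes two-fifths of ₹200,000 = ₹80,000. The remaining ₹120,000 passes to the descendants.
The descendants' portion (₹120,000) is divided into 3 shares of ₹40,000: Oren, Ingrid, and Nadia each take ₹40,000.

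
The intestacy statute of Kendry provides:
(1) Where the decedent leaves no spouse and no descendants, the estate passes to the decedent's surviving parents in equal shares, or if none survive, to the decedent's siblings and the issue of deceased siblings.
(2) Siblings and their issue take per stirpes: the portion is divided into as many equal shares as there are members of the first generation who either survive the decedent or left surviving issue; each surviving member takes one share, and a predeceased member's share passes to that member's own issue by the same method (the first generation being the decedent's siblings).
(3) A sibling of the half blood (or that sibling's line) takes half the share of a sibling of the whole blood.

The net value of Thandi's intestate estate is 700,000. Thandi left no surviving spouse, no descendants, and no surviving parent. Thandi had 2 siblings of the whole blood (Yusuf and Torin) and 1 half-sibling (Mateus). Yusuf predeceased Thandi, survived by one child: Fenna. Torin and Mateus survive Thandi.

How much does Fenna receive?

Fenna receives 280,000.

The entire 700,000 passes to the siblings and their issue.
Counting each half-blood sibling's line as half a unit, there are 5/2 units in 700,000, so one unit is 280,000. Whole-blood lines (Yusuf and Torin) take 280,000 each; half-blood lines (Mateus) take 140,000 each.
Yusuf's share (280,000) passes entirely to Fenna.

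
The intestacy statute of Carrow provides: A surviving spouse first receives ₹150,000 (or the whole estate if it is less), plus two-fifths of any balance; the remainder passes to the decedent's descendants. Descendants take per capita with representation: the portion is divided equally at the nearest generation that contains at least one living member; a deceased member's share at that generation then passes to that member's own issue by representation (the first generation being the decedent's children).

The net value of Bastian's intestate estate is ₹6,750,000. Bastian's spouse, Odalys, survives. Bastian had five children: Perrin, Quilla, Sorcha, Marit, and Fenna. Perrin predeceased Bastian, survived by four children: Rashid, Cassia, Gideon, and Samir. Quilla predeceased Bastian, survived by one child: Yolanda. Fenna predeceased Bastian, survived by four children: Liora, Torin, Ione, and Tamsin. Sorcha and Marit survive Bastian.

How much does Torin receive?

Torin receives ₹198,000.

Odalys first takes ₹150,000, leaving a balance of ₹6,600,000. Odalys then takes two-fifths of the balance (₹2,640,000), for a total of ₹2,790,000. The remaining ₹3,960,000 passes to the descendants.
The descendants' portion (₹3,960,000) is divided into 5 shares of ₹792,000: Sorcha and Marit each take ₹792,000; Perrin's ₹792,000 share passes to Perrin's issue; Quilla's ₹792,000 share passes to Quilla's issue; Fenna's ₹792,000 share passes to Fenna's issue.
Perrin's share (₹792,000) is divided into 4 shares of ₹198,000: Rashid, Cassia, Gideon, and Samir each take ₹198,000.
Quilla's share (₹792,000) passes entirely to Yolanda.
Fenna's share (₹792,000) is divided into 4 shares of ₹198,000: Liora, Torin, Ione, and Tamsin each take ₹198,000.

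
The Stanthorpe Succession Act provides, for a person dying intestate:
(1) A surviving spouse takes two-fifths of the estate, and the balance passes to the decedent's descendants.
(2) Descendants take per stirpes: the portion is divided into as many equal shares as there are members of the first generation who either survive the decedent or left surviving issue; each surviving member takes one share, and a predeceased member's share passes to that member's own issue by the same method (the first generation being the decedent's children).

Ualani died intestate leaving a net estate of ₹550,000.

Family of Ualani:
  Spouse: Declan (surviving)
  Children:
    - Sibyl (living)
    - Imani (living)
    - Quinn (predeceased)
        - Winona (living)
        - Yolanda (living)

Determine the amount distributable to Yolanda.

Yolanda receives ₹55,000.

Declan takes two-fifths of ₹550,000 = ₹220,000. The remaining ₹330,000 passes to the descendants.
The descendants' portion (₹330,000) is divided into 3 shares of ₹110,000: Sibyl and Imani each take ₹110,000; Quinn's ₹110,000 share passes to Quinn's issue.
Quinn's share (₹110,000) is divided into 2 shares of ₹55,000: Winona and Yolanda each take ₹55,000.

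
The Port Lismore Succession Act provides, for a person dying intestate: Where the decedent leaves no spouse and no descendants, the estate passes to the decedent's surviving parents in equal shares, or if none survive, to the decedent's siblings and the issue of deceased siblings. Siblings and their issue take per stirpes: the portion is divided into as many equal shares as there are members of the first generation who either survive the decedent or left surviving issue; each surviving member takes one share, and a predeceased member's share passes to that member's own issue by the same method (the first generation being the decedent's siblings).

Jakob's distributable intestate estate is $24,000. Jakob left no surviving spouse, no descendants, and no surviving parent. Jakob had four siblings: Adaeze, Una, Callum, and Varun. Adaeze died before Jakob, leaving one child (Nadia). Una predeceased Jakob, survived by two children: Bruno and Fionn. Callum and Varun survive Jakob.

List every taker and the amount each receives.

The entire $24,000 passes to the siblings and their issue.
That amount ($24,000) is divided into 4 shares of $6,000: Callum and Varun each take $6,000; Adaeze's $6,000 share passes to Adaeze's issue; Una's $6,000 share passes to Una's issue.
Adaeze's share ($6,000) passes entirely to Nadia.
Una's share ($6,000) is divided into 2 shares of $3,000: Bruno and Fionn each take $3,000.

Nadia: $6,000; Bruno: $3,000; Fionn: $3,000; Callum: $6,000; Varun: $6,000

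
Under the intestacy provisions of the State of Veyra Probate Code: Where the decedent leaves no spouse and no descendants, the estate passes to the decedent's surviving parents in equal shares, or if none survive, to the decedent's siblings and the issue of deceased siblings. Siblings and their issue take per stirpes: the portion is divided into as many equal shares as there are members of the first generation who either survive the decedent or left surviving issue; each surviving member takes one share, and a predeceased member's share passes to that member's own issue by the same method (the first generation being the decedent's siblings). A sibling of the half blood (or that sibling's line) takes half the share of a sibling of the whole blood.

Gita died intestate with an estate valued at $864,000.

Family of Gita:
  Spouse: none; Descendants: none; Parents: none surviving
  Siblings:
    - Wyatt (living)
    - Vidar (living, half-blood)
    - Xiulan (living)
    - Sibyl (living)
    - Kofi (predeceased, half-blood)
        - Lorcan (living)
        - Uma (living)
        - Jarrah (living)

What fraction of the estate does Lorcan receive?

Lorcan receives 1/24 of the estate.

The entire $864,000 passes to the siblings and their issue.
Counting each half-blood sibling's line as half a unit, there are 4 units in $864,000, so one unit is $216,000. Whole-blood lines (Wyatt, Xiulan, and Sibyl) take $216,000 each; half-blood lines (Vidar and Kofi) take $108,000 each.
Kofi's share ($108,000) is divided into 3 shares of $36,000: Lorcan, Uma, and Jarrah each take $36,000.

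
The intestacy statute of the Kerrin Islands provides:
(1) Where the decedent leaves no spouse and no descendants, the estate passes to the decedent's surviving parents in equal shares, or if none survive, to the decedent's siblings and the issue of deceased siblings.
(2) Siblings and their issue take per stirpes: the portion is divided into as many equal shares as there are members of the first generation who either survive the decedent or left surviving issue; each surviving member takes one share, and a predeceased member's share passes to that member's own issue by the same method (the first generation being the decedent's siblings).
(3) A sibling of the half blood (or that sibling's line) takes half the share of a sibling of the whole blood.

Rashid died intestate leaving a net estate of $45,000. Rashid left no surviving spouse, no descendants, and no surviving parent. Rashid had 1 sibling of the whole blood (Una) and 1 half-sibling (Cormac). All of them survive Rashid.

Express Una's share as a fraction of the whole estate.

Una receives 2/3 of the estate.

The entire $45,000 passes to the siblings and their issue.
Counting each half-blood sibling's line as half a unit, there are 3/2 units in $45,000, so one unit is $30,000. Whole-blood lines (Una) take $30,000 each; half-blood lines (Cormac) take $15,000 each.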